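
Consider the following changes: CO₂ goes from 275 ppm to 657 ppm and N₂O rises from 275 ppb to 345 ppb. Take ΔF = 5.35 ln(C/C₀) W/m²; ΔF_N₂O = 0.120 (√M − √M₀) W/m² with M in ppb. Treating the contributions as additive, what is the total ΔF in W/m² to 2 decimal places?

ΔF = 4.90 W/m²

CO₂: 5.35 × ln(657/275) = 5.35 × ln(2.38909) = 5.35 × 0.87091 = 4.6594 W/m².
N₂O: 0.120 × (√345 − √275) = 0.120 × (18.5742 − 16.5831) = 0.120 × 1.9911 = 0.2389 W/m².
Total ΔF = 4.6594 + 0.2389 = 4.8983 W/m².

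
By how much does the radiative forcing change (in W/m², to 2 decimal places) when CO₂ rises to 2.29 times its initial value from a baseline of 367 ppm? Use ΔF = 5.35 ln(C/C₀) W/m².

ΔF = 5.35 × ln(2.29) = 5.35 × 0.82855 = 4.4327 W/m².

ΔF = 4.43 W/m²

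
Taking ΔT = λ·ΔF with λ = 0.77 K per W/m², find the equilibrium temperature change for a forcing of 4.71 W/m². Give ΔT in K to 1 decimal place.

ΔT = 3.6 K

ΔT = λ ΔF = 0.77 × 4.71 = 3.6267 K.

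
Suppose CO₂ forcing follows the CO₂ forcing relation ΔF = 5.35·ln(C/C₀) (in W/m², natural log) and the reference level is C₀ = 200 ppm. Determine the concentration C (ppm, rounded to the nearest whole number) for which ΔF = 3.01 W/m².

Set 5.35 ln(C/200) = 3.01, so ln(C/200) = 3.01/5.35 = 0.56262.
Then C/200 = e^0.56262 = 1.75527, giving C = 200 × 1.75527 = 351.05 ppm.

C ≈ 351 ppm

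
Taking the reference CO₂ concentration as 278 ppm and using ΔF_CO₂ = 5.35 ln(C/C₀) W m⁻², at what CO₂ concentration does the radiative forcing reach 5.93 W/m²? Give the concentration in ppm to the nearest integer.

C ≈ 842 ppm

Set 5.35 ln(C/278) = 5.93, so ln(C/278) = 5.93/5.35 = 1.10841.
Then C/278 = e^1.10841 = 3.02954, giving C = 278 × 3.02954 = 842.21 ppm.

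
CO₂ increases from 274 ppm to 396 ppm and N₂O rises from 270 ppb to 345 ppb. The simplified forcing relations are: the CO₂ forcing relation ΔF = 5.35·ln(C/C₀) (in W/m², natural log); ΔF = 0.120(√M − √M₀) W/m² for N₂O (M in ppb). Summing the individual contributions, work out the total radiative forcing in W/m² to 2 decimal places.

ΔF = 2.23 W/m²

CO₂: 5.35 × ln(396/274) = 5.35 × ln(1.44526) = 5.35 × 0.36829 = 1.9704 W/m².
N₂O: 0.120 × (√345 − √270) = 0.120 × (18.5742 − 16.4317) = 0.120 × 2.1425 = 0.2571 W/m².
Total ΔF = 1.9704 + 0.2571 = 2.2275 W/m².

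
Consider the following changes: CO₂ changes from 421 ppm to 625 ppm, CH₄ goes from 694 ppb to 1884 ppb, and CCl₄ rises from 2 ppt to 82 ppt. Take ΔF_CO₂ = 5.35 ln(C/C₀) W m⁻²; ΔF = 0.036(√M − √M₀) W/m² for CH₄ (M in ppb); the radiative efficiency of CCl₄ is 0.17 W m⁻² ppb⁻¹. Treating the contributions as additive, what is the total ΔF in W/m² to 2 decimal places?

CO₂: 5.35 × ln(625/421) = 5.35 × ln(1.48456) = 5.35 × 0.39512 = 2.1139 W/m².
CH₄: 0.036 × (√1884 − √694) = 0.036 × (43.4051 − 26.3439) = 0.036 × 17.0612 = 0.6142 W/m².
CCl₄: Δ = 82 − 2 = 80 ppt = 0.080 ppb; ΔF = 0.17 × 0.080 = 0.0136 W/m².
Total ΔF = 2.1139 + 0.6142 + 0.0136 = 2.7417 W/m².

ΔF = 2.74 W/m²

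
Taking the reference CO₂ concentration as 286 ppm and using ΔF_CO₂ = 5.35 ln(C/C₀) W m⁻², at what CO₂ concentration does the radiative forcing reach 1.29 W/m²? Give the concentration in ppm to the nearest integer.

Set 5.35 ln(C/286) = 1.29, so ln(C/286) = 1.29/5.35 = 0.24112.
Then C/286 = e^0.24112 = 1.27267, giving C = 286 × 1.27267 = 363.98 ppm.

C ≈ 364 ppm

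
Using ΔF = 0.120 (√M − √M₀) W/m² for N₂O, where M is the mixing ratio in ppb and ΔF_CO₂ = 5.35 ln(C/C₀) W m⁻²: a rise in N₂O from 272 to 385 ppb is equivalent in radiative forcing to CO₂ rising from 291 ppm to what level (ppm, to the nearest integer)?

C ≈ 312 ppm

N₂O forcing: 0.120 × (√385 − √272) = 0.120 × (19.6214 − 16.4924) = 0.120 × 3.1290 = 0.37548 W/m².
Set 5.35 ln(C/291) = 0.37548: ln(C/291) = 0.37548/5.35 = 0.07018, so C = 291 × e^0.07018 = 291 × 1.07270 = 312.16 ppm.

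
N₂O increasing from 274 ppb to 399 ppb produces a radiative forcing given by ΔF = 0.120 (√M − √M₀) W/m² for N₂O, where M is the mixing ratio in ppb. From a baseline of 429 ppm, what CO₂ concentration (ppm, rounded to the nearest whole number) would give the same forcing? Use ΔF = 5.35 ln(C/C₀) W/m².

C ≈ 463 ppm

N₂O forcing: 0.120 × (√399 − √274) = 0.120 × (19.9750 − 16.5529) = 0.120 × 3.4221 = 0.41065 W/m².
Set 5.35 ln(C/429) = 0.41065: ln(C/429) = 0.41065/5.35 = 0.07676, so C = 429 × e^0.07676 = 429 × 1.07978 = 463.23 ppm.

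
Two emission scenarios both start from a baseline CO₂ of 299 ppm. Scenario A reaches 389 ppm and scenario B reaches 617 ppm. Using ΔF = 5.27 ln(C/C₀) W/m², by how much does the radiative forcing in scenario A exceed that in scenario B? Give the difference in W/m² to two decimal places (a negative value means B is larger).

ΔF_A − ΔF_B = -2.43 W/m²

ΔF_A = 5.27 ln(389/299) = 5.27 × 0.26314 = 1.3867 W/m².
ΔF_B = 5.27 ln(617/299) = 5.27 × 0.72443 = 3.8177 W/m².
Difference: 1.3867 − 3.8177 = -2.4310 W/m².
(Equivalently, ΔF_A − ΔF_B = 5.27 ln(389/617) = 5.27 × -0.46129 = -2.4310 W/m².)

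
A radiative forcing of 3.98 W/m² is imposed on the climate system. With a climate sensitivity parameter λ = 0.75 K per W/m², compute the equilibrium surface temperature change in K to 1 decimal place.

ΔT = λ ΔF = 0.75 × 3.98 = 2.9850 K.

ΔT = 3.0 K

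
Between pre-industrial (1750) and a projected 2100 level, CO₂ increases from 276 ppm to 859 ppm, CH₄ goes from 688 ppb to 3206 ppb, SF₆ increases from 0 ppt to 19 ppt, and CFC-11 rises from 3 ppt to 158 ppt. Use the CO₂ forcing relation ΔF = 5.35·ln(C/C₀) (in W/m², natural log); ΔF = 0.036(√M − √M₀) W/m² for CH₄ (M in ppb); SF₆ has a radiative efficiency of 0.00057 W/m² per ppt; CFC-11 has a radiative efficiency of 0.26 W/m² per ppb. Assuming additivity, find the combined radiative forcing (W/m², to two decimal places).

CO₂: 5.35 × ln(859/276) = 5.35 × ln(3.11232) = 5.35 × 1.13537 = 6.0742 W/m².
CH₄: 0.036 × (√3206 − √688) = 0.036 × (56.6216 − 26.2298) = 0.036 × 30.3918 = 1.0941 W/m².
SF₆: ΔF = 0.00057 × (19 − 0) = 0.00057 × 19 = 0.0108 W/m².
CFC-11: Δ = 158 − 3 = 155 ppt = 0.155 ppb; ΔF = 0.26 × 0.155 = 0.0403 W/m².
Total ΔF = 6.0742 + 1.0941 + 0.0108 + 0.0403 = 7.2194 W/m².

ΔF = 7.22 W/m²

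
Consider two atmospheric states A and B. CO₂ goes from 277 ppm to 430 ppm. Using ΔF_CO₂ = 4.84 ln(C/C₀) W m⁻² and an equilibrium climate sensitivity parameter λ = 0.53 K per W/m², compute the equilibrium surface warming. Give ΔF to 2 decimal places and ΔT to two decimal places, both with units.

ΔF = 2.13 W/m²; ΔT = 1.13 K

CO₂: 4.84 × ln(430/277) = 4.84 × ln(1.55235) = 4.84 × 0.43977 = 2.1285 W/m².
ΔT = λ ΔF = 0.53 × 2.13 = 1.1289 K.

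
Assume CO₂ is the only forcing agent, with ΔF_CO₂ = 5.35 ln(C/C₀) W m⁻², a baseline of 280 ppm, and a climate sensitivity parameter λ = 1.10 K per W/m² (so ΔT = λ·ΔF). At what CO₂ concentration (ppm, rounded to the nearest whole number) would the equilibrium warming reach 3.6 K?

Required forcing: ΔF = ΔT/λ = 3.6/1.10 = 3.2727 W/m².
Then ln(C/280) = ΔF/5.35 = 3.2727/5.35 = 0.61172.
So C = 280 × e^0.61172 = 280 × 1.84360 = 516.21 ppm.

C ≈ 516 ppm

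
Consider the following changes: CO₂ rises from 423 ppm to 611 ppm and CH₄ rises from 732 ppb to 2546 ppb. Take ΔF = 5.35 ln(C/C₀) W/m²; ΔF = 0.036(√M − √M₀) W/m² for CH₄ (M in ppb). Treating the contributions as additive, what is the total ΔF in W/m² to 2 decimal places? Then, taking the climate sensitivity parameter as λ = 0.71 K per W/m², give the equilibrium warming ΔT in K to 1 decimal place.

CO₂: 5.35 × ln(611/423) = 5.35 × ln(1.44444) = 5.35 × 0.36772 = 1.9673 W/m².
CH₄: 0.036 × (√2546 − √732) = 0.036 × (50.4579 − 27.0555) = 0.036 × 23.4024 = 0.8425 W/m².
Total ΔF = 1.9673 + 0.8425 = 2.8098 W/m².
ΔT = λ ΔF = 0.71 × 2.81 = 1.9951 K.

ΔF = 2.81 W/m²; ΔT = 2.0 K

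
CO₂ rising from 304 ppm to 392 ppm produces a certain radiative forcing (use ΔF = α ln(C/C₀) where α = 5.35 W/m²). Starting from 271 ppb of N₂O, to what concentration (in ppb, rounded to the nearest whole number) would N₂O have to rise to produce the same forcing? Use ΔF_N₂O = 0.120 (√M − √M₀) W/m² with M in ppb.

CO₂ forcing: 5.35 × ln(392/304) = 5.35 × 0.254234 = 1.36015 W/m².
Set 0.120(√M − √271) = 1.36015: √M = 1.36015/0.120 + √271 = 11.3346 + 16.4621 = 27.7967.
M = (27.7967)² = 772.66 ppb.

M ≈ 773 ppb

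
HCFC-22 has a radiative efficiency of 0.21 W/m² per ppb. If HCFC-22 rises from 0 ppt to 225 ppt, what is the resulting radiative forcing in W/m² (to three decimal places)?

HCFC-22: Δ = 225 − 0 = 225 ppt = 0.225 ppb; ΔF = 0.21 × 0.225 = 0.0473 W/m².

ΔF = 0.047 W/m²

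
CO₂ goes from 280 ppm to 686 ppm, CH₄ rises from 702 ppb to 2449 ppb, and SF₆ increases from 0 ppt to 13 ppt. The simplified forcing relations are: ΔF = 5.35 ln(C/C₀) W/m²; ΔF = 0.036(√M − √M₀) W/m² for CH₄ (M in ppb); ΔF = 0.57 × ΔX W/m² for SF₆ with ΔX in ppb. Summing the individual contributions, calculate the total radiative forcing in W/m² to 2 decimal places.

ΔF = 5.63 W/m²

CO₂: 5.35 × ln(686/280) = 5.35 × ln(2.45000) = 5.35 × 0.89609 = 4.7941 W/m².
CH₄: 0.036 × (√2449 − √702) = 0.036 × (49.4874 − 26.4953) = 0.036 × 22.9921 = 0.8277 W/m².
SF₆: Δ = 13 − 0 = 13 ppt = 0.013 ppb; ΔF = 0.57 × 0.013 = 0.0074 W/m².
Total ΔF = 4.7941 + 0.8277 + 0.0074 = 5.6292 W/m².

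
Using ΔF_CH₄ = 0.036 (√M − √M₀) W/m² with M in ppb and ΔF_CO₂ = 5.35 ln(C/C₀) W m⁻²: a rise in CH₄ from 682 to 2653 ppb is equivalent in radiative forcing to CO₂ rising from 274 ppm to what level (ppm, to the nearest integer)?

C ≈ 325 ppm

CH₄ forcing: 0.036 × (√2653 − √682) = 0.036 × (51.5073 − 26.1151) = 0.036 × 25.3922 = 0.91412 W/m².
Set 5.35 ln(C/274) = 0.91412: ln(C/274) = 0.91412/5.35 = 0.17086, so C = 274 × e^0.17086 = 274 × 1.18632 = 325.05 ppm.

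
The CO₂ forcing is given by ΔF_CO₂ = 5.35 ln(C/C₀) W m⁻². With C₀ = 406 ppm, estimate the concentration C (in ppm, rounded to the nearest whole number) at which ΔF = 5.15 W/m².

Set 5.35 ln(C/406) = 5.15, so ln(C/406) = 5.15/5.35 = 0.96262.
Then C/406 = e^0.96262 = 2.61855, giving C = 406 × 2.61855 = 1063.13 ppm.

C ≈ 1063 ppm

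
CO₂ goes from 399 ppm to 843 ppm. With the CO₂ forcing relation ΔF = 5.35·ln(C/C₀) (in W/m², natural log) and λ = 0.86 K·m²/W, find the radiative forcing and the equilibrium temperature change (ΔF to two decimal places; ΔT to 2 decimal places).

ΔF = 4.00 W/m²; ΔT = 3.44 K

CO₂: 5.35 × ln(843/399) = 5.35 × ln(2.11278) = 5.35 × 0.74800 = 4.0018 W/m².
ΔT = λ ΔF = 0.86 × 4.00 = 3.4400 K.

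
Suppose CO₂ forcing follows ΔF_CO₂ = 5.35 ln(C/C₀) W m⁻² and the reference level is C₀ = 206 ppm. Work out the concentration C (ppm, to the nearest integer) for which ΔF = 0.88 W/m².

C ≈ 243 ppm

Set 5.35 ln(C/206) = 0.88, so ln(C/206) = 0.88/5.35 = 0.16449.
Then C/206 = e^0.16449 = 1.17879, giving C = 206 × 1.17879 = 242.83 ppm.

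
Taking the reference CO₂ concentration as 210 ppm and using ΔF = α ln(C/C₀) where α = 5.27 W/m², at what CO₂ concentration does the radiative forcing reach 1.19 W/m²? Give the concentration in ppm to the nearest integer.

C ≈ 263 ppm

Set 5.27 ln(C/210) = 1.19, so ln(C/210) = 1.19/5.27 = 0.22581.
Then C/210 = e^0.22581 = 1.25334, giving C = 210 × 1.25334 = 263.20 ppm.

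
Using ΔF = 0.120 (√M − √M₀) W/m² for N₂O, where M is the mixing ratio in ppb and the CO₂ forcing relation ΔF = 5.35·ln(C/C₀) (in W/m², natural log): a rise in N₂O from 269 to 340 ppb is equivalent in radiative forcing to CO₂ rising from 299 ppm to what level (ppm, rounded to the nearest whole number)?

C ≈ 313 ppm

N₂O forcing: 0.120 × (√340 − √269) = 0.120 × (18.4391 − 16.4012) = 0.120 × 2.0379 = 0.24455 W/m².
Set 5.35 ln(C/299) = 0.24455: ln(C/299) = 0.24455/5.35 = 0.04571, so C = 299 × e^0.04571 = 299 × 1.04677 = 312.98 ppm.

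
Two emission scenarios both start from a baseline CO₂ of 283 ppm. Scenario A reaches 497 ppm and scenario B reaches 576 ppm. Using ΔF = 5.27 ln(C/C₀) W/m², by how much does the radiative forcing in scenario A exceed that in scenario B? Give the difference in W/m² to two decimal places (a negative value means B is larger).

ΔF_A = 5.27 ln(497/283) = 5.27 × 0.56314 = 2.9677 W/m².
ΔF_B = 5.27 ln(576/283) = 5.27 × 0.71066 = 3.7452 W/m².
Difference: 2.9677 − 3.7452 = -0.7775 W/m².

ΔF_A − ΔF_B = -0.78 W/m²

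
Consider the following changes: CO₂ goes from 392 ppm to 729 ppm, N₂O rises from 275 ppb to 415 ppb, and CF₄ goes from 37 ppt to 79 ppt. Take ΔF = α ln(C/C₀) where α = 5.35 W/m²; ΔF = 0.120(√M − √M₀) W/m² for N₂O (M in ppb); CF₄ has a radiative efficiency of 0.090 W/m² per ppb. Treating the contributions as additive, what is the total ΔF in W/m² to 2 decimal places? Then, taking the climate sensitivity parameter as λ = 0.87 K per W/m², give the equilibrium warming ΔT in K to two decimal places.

CO₂: 5.35 × ln(729/392) = 5.35 × ln(1.85969) = 5.35 × 0.62041 = 3.3192 W/m².
N₂O: 0.120 × (√415 − √275) = 0.120 × (20.3715 − 16.5831) = 0.120 × 3.7884 = 0.4546 W/m².
CF₄: Δ = 79 − 37 = 42 ppt = 0.042 ppb; ΔF = 0.090 × 0.042 = 0.0038 W/m².
Total ΔF = 3.3192 + 0.4546 + 0.0038 = 3.7776 W/m².
ΔT = λ ΔF = 0.87 × 3.78 = 3.2886 K.

ΔF = 3.78 W/m²; ΔT = 3.29 K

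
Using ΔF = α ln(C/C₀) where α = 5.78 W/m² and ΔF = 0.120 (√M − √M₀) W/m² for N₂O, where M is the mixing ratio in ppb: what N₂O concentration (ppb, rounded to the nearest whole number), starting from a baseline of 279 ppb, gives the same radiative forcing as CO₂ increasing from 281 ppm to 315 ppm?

M ≈ 493 ppb

CO₂ forcing: 5.78 × ln(315/281) = 5.78 × 0.114218 = 0.66018 W/m².
Set 0.120(√M − √279) = 0.66018: √M = 0.66018/0.120 + √279 = 5.5015 + 16.7033 = 22.2048.
M = (22.2048)² = 493.05 ppb.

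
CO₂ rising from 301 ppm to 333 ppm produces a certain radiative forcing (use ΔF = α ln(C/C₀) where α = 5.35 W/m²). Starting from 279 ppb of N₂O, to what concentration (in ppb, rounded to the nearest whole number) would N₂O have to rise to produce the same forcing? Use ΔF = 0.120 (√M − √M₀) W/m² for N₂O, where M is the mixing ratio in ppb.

M ≈ 450 ppb

CO₂ forcing: 5.35 × ln(333/301) = 5.35 × 0.101032 = 0.54052 W/m².
Set 0.120(√M − √279) = 0.54052: √M = 0.54052/0.120 + √279 = 4.5043 + 16.7033 = 21.2076.
M = (21.2076)² = 449.76 ppb.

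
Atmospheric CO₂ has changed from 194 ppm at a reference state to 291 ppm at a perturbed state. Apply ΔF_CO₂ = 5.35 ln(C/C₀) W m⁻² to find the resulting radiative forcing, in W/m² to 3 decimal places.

CO₂: 5.35 × ln(291/194) = 5.35 × ln(1.50000) = 5.35 × 0.40547 = 2.1693 W/m².

ΔF = 2.169 W/m²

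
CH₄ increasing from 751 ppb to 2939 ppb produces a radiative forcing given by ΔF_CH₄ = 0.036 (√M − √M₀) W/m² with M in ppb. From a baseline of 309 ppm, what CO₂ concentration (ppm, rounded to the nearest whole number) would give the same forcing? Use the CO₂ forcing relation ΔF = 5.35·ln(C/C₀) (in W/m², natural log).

CH₄ forcing: 0.036 × (√2939 − √751) = 0.036 × (54.2125 − 27.4044) = 0.036 × 26.8081 = 0.96509 W/m².
Set 5.35 ln(C/309) = 0.96509: ln(C/309) = 0.96509/5.35 = 0.18039, so C = 309 × e^0.18039 = 309 × 1.19768 = 370.08 ppm.

C ≈ 370 ppm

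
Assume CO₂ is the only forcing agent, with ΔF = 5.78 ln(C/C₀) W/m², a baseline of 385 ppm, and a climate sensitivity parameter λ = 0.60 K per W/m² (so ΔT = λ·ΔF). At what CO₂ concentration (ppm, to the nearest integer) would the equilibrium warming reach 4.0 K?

C ≈ 1220 ppm

Required forcing: ΔF = ΔT/λ = 4.0/0.60 = 6.6667 W/m².
Then ln(C/385) = ΔF/5.78 = 6.6667/5.78 = 1.15341.
So C = 385 × e^1.15341 = 385 × 3.16898 = 1220.06 ppm.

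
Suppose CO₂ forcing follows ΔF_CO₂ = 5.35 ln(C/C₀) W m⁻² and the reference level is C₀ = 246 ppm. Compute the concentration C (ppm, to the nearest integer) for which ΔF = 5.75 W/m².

Set 5.35 ln(C/246) = 5.75, so ln(C/246) = 5.75/5.35 = 1.07477.
Then C/246 = e^1.07477 = 2.92932, giving C = 246 × 2.92932 = 720.61 ppm.

C ≈ 721 ppm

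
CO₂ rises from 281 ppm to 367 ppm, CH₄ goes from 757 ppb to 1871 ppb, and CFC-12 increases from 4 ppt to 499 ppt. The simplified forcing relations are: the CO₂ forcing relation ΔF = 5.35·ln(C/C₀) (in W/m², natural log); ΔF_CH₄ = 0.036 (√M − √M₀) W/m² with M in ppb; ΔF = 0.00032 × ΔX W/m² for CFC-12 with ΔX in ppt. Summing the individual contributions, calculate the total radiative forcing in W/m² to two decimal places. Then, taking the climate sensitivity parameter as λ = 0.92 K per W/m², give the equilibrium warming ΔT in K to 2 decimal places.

ΔF = 2.15 W/m²; ΔT = 1.98 K

CO₂: 5.35 × ln(367/281) = 5.35 × ln(1.30605) = 5.35 × 0.26701 = 1.4285 W/m².
CH₄: 0.036 × (√1871 − √757) = 0.036 × (43.2551 − 27.5136) = 0.036 × 15.7415 = 0.5667 W/m².
CFC-12: ΔF = 0.00032 × (499 − 4) = 0.00032 × 495 = 0.1584 W/m².
Total ΔF = 1.4285 + 0.5667 + 0.1584 = 2.1536 W/m².
ΔT = λ ΔF = 0.92 × 2.15 = 1.9780 K.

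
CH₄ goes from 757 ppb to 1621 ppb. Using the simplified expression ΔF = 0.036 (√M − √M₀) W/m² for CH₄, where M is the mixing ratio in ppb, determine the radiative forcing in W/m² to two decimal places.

ΔF = 0.46 W/m²

CH₄: 0.036 × (√1621 − √757) = 0.036 × (40.2616 − 27.5136) = 0.036 × 12.7480 = 0.4589 W/m².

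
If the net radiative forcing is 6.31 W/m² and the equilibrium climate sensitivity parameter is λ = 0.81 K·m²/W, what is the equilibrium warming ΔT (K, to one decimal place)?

ΔT = λ ΔF = 0.81 × 6.31 = 5.1111 K.

ΔT = 5.1 K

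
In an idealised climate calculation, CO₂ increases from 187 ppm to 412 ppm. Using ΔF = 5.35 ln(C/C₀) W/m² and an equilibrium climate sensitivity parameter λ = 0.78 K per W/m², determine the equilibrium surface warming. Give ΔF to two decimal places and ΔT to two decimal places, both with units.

CO₂: 5.35 × ln(412/187) = 5.35 × ln(2.20321) = 5.35 × 0.78992 = 4.2261 W/m².
ΔT = λ ΔF = 0.78 × 4.23 = 3.2994 K.

ΔF = 4.23 W/m²; ΔT = 3.30 K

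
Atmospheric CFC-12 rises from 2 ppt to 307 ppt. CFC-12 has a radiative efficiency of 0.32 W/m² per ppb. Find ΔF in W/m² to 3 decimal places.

CFC-12: Δ = 307 − 2 = 305 ppt = 0.305 ppb; ΔF = 0.32 × 0.305 = 0.0976 W/m².

ΔF = 0.098 W/m²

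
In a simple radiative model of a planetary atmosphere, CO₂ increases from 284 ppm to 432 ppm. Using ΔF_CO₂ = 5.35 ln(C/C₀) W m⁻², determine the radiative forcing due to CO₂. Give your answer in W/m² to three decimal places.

ΔF = 2.244 W/m²

CO₂: 5.35 × ln(432/284) = 5.35 × ln(1.52113) = 5.35 × 0.41945 = 2.2441 W/m².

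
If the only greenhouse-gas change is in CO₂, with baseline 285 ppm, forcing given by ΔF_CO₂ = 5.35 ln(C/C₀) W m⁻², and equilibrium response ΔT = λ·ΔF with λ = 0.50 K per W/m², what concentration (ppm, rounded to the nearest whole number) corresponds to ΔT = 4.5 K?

C ≈ 1533 ppm

Required forcing: ΔF = ΔT/λ = 4.5/0.50 = 9.0000 W/m².
Then ln(C/285) = ΔF/5.35 = 9.0000/5.35 = 1.68224.
So C = 285 × e^1.68224 = 285 × 5.37759 = 1532.61 ppm.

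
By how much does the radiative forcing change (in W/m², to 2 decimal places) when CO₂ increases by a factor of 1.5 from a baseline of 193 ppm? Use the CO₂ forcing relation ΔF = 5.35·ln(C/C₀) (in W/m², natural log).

ΔF = 2.17 W/m²

Because the forcing depends only on the ratio C/C₀, the initial concentration does not enter.
ΔF = 5.35 × ln(1.5) = 5.35 × 0.40547 = 2.1693 W/m².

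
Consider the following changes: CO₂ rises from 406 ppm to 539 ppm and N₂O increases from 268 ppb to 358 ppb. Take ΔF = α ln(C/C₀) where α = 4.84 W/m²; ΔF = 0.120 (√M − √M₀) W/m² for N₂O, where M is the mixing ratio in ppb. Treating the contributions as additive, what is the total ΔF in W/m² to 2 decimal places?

CO₂: 4.84 × ln(539/406) = 4.84 × ln(1.32759) = 4.84 × 0.28337 = 1.3715 W/m².
N₂O: 0.120 × (√358 − √268) = 0.120 × (18.9209 − 16.3707) = 0.120 × 2.5502 = 0.3060 W/m².
Total ΔF = 1.3715 + 0.3060 = 1.6775 W/m².

ΔF = 1.68 W/m²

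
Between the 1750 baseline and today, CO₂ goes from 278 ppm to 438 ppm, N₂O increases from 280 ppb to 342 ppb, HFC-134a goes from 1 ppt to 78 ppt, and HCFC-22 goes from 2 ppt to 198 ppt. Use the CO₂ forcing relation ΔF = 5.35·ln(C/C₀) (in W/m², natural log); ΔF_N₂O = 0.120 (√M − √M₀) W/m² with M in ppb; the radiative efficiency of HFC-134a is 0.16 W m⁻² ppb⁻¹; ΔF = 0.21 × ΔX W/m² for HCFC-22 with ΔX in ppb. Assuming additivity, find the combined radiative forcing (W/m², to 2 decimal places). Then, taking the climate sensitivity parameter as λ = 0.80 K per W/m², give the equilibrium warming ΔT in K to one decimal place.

ΔF = 2.70 W/m²; ΔT = 2.2 K

CO₂: 5.35 × ln(438/278) = 5.35 × ln(1.57554) = 5.35 × 0.45460 = 2.4321 W/m².
N₂O: 0.120 × (√342 − √280) = 0.120 × (18.4932 − 16.7332) = 0.120 × 1.7600 = 0.2112 W/m².
HFC-134a: Δ = 78 − 1 = 77 ppt = 0.077 ppb; ΔF = 0.16 × 0.077 = 0.0123 W/m².
HCFC-22: Δ = 198 − 2 = 196 ppt = 0.196 ppb; ΔF = 0.21 × 0.196 = 0.0412 W/m².
Total ΔF = 2.4321 + 0.2112 + 0.0123 + 0.0412 = 2.6968 W/m².
ΔT = λ ΔF = 0.80 × 2.70 = 2.1600 K.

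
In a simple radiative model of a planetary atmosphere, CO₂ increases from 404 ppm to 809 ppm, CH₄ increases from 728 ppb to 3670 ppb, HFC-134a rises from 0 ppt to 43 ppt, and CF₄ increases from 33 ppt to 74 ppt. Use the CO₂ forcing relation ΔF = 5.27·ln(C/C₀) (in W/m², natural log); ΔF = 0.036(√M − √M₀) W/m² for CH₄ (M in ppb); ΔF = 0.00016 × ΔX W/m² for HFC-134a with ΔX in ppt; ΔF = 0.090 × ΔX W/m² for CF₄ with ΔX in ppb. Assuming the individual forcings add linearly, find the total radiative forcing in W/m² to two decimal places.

CO₂: 5.27 × ln(809/404) = 5.27 × ln(2.00248) = 5.27 × 0.69439 = 3.6594 W/m².
CH₄: 0.036 × (√3670 − √728) = 0.036 × (60.5805 − 26.9815) = 0.036 × 33.5990 = 1.2096 W/m².
HFC-134a: ΔF = 0.00016 × (43 − 0) = 0.00016 × 43 = 0.0069 W/m².
CF₄: Δ = 74 − 33 = 41 ppt = 0.041 ppb; ΔF = 0.090 × 0.041 = 0.0037 W/m².
Total ΔF = 3.6594 + 1.2096 + 0.0069 + 0.0037 = 4.8796 W/m².

ΔF = 4.88 W/m²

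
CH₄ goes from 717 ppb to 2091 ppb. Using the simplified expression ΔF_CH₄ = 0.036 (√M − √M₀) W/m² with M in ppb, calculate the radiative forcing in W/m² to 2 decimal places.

CH₄: 0.036 × (√2091 − √717) = 0.036 × (45.7275 − 26.7769) = 0.036 × 18.9506 = 0.6822 W/m².

ΔF = 0.68 W/m²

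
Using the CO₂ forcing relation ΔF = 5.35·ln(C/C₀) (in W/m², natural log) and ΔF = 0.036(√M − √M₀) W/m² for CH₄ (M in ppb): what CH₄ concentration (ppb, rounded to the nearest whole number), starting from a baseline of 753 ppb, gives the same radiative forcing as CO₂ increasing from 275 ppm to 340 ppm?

CO₂ forcing: 5.35 × ln(340/275) = 5.35 × 0.212175 = 1.13514 W/m².
Set 0.036(√M − √753) = 1.13514: √M = 1.13514/0.036 + √753 = 31.5317 + 27.4408 = 58.9725.
M = (58.9725)² = 3477.76 ppb.

M ≈ 3478 ppb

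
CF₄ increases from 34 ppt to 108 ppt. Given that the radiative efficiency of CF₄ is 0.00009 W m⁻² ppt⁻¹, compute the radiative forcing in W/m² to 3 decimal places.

CF₄: ΔF = 0.00009 × (108 − 34) = 0.00009 × 74 = 0.0067 W/m².

ΔF = 0.007 W/m²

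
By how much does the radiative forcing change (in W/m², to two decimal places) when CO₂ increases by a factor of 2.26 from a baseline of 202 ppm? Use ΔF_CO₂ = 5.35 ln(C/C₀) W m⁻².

ΔF = 4.36 W/m²

ΔF = 5.35 × ln(2.26) = 5.35 × 0.81536 = 4.3622 W/m².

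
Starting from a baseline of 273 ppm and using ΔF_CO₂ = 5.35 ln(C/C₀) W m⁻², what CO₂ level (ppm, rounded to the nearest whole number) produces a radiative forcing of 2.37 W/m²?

C ≈ 425 ppm

Set 5.35 ln(C/273) = 2.37, so ln(C/273) = 2.37/5.35 = 0.44299.
Then C/273 = e^0.44299 = 1.55736, giving C = 273 × 1.55736 = 425.16 ppm.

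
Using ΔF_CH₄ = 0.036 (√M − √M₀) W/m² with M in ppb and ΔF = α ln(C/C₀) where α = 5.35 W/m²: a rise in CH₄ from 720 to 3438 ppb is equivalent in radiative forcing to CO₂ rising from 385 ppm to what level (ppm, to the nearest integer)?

C ≈ 477 ppm

CH₄ forcing: 0.036 × (√3438 − √720) = 0.036 × (58.6345 − 26.8328) = 0.036 × 31.8017 = 1.14486 W/m².
Set 5.35 ln(C/385) = 1.14486: ln(C/385) = 1.14486/5.35 = 0.21399, so C = 385 × e^0.21399 = 385 × 1.23861 = 476.86 ppm.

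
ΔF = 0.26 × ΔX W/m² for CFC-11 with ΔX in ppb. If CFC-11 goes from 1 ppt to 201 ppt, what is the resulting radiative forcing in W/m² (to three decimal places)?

ΔF = 0.052 W/m²

CFC-11: Δ = 201 − 1 = 200 ppt = 0.200 ppb; ΔF = 0.26 × 0.200 = 0.0520 W/m².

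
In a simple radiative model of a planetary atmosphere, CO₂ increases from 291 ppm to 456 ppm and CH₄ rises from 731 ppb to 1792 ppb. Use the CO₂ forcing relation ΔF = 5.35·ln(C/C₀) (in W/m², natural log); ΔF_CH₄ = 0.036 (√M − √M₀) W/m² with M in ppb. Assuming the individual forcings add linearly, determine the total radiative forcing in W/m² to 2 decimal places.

CO₂: 5.35 × ln(456/291) = 5.35 × ln(1.56701) = 5.35 × 0.44917 = 2.4031 W/m².
CH₄: 0.036 × (√1792 − √731) = 0.036 × (42.3320 − 27.0370) = 0.036 × 15.2950 = 0.5506 W/m².
Total ΔF = 2.4031 + 0.5506 = 2.9537 W/m².

ΔF = 2.95 W/m²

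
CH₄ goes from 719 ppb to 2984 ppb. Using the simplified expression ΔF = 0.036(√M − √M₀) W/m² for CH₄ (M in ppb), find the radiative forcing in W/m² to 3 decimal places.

ΔF = 1.001 W/m²

CH₄: 0.036 × (√2984 − √719) = 0.036 × (54.6260 − 26.8142) = 0.036 × 27.8118 = 1.0012 W/m².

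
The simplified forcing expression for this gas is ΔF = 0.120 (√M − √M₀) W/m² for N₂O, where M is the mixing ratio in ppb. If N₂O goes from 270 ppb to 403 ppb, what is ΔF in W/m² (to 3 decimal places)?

ΔF = 0.437 W/m²

N₂O: 0.120 × (√403 − √270) = 0.120 × (20.0749 − 16.4317) = 0.120 × 3.6432 = 0.4372 W/m².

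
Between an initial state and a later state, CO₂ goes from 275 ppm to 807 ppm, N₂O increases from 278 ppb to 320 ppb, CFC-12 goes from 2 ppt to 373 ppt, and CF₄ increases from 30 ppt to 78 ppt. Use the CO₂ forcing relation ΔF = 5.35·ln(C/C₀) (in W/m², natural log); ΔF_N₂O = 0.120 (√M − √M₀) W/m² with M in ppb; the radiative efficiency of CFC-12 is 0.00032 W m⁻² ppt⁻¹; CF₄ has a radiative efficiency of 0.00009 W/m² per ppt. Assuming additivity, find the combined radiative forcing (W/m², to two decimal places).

CO₂: 5.35 × ln(807/275) = 5.35 × ln(2.93455) = 5.35 × 1.07655 = 5.7595 W/m².
N₂O: 0.120 × (√320 − √278) = 0.120 × (17.8885 − 16.6733) = 0.120 × 1.2152 = 0.1458 W/m².
CFC-12: ΔF = 0.00032 × (373 − 2) = 0.00032 × 371 = 0.1187 W/m².
CF₄: ΔF = 0.00009 × (78 − 30) = 0.00009 × 48 = 0.0043 W/m².
Total ΔF = 5.7595 + 0.1458 + 0.1187 + 0.0043 = 6.0283 W/m².

ΔF = 6.03 W/m²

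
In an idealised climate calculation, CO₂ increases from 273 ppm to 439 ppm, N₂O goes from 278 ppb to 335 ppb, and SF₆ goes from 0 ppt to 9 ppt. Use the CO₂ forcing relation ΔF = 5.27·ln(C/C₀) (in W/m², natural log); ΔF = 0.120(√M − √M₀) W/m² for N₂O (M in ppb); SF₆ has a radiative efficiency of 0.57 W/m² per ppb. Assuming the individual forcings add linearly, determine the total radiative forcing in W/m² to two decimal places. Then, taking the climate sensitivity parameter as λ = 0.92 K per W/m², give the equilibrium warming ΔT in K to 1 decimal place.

ΔF = 2.70 W/m²; ΔT = 2.5 K

CO₂: 5.27 × ln(439/273) = 5.27 × ln(1.60806) = 5.27 × 0.47503 = 2.5034 W/m².
N₂O: 0.120 × (√335 − √278) = 0.120 × (18.3030 − 16.6733) = 0.120 × 1.6297 = 0.1956 W/m².
SF₆: Δ = 9 − 0 = 9 ppt = 0.009 ppb; ΔF = 0.57 × 0.009 = 0.0051 W/m².
Total ΔF = 2.5034 + 0.1956 + 0.0051 = 2.7041 W/m².
ΔT = λ ΔF = 0.92 × 2.70 = 2.4840 K.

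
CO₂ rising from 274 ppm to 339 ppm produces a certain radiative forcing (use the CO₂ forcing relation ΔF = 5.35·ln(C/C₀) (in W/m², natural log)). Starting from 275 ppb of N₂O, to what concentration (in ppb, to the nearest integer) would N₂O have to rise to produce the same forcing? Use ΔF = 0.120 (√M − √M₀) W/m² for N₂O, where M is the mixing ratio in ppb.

M ≈ 680 ppb

CO₂ forcing: 5.35 × ln(339/274) = 5.35 × 0.212872 = 1.13887 W/m².
Set 0.120(√M − √275) = 1.13887: √M = 1.13887/0.120 + √275 = 9.4906 + 16.5831 = 26.0737.
M = (26.0737)² = 679.84 ppb.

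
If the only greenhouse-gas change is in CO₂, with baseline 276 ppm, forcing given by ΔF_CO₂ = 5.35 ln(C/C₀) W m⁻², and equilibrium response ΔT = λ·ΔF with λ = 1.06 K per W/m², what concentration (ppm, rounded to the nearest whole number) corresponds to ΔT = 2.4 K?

Required forcing: ΔF = ΔT/λ = 2.4/1.06 = 2.2642 W/m².
Then ln(C/276) = ΔF/5.35 = 2.2642/5.35 = 0.42321.
So C = 276 × e^0.42321 = 276 × 1.52685 = 421.41 ppm.

C ≈ 421 ppm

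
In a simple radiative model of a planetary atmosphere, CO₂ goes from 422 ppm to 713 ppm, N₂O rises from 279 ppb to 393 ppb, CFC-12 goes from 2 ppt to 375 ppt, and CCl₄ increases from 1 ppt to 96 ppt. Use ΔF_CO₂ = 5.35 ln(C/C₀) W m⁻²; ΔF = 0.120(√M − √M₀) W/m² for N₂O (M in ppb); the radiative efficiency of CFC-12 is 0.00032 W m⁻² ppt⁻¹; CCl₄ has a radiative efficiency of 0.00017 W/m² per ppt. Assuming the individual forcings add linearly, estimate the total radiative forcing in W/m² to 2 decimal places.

ΔF = 3.32 W/m²

CO₂: 5.35 × ln(713/422) = 5.35 × ln(1.68957) = 5.35 × 0.52447 = 2.8059 W/m².
N₂O: 0.120 × (√393 − √279) = 0.120 × (19.8242 − 16.7033) = 0.120 × 3.1209 = 0.3745 W/m².
CFC-12: ΔF = 0.00032 × (375 − 2) = 0.00032 × 373 = 0.1194 W/m².
CCl₄: ΔF = 0.00017 × (96 − 1) = 0.00017 × 95 = 0.0162 W/m².
Total ΔF = 2.8059 + 0.3745 + 0.1194 + 0.0162 = 3.3160 W/m².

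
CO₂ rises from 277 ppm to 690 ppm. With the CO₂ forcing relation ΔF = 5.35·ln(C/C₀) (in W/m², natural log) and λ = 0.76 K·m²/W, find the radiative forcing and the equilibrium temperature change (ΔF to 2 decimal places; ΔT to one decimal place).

CO₂: 5.35 × ln(690/277) = 5.35 × ln(2.49097) = 5.35 × 0.91267 = 4.8828 W/m².
ΔT = λ ΔF = 0.76 × 4.88 = 3.7088 K.

ΔF = 4.88 W/m²; ΔT = 3.7 K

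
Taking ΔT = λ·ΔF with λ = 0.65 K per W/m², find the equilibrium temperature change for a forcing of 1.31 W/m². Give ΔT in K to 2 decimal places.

ΔT = λ ΔF = 0.65 × 1.31 = 0.8515 K.

ΔT = 0.85 K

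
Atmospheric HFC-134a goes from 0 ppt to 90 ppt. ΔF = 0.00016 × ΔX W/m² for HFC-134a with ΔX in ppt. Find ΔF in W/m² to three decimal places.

HFC-134a: ΔF = 0.00016 × (90 − 0) = 0.00016 × 90 = 0.0144 W/m².

ΔF = 0.014 W/m²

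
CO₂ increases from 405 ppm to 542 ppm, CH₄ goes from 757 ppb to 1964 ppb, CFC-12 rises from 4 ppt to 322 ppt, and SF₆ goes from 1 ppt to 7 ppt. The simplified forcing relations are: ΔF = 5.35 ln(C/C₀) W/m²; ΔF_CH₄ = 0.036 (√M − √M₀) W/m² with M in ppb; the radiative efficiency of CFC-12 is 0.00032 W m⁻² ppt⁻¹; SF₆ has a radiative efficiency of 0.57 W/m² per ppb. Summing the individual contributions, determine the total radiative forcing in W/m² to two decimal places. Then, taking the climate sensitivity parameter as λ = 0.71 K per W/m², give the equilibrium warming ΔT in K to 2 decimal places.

ΔF = 2.27 W/m²; ΔT = 1.61 K

CO₂: 5.35 × ln(542/405) = 5.35 × ln(1.33827) = 5.35 × 0.29138 = 1.5589 W/m².
CH₄: 0.036 × (√1964 − √757) = 0.036 × (44.3170 − 27.5136) = 0.036 × 16.8034 = 0.6049 W/m².
CFC-12: ΔF = 0.00032 × (322 − 4) = 0.00032 × 318 = 0.1018 W/m².
SF₆: Δ = 7 − 1 = 6 ppt = 0.006 ppb; ΔF = 0.57 × 0.006 = 0.0034 W/m².
Total ΔF = 1.5589 + 0.6049 + 0.1018 + 0.0034 = 2.2690 W/m².
ΔT = λ ΔF = 0.71 × 2.27 = 1.6117 K.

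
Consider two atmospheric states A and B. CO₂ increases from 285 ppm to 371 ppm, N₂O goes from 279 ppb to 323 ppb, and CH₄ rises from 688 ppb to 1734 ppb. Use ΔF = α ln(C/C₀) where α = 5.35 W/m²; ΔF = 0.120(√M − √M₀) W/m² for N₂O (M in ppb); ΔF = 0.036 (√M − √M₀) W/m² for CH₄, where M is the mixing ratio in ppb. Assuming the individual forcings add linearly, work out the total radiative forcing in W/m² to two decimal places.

ΔF = 2.12 W/m²

CO₂: 5.35 × ln(371/285) = 5.35 × ln(1.30175) = 5.35 × 0.26371 = 1.4108 W/m².
N₂O: 0.120 × (√323 − √279) = 0.120 × (17.9722 − 16.7033) = 0.120 × 1.2689 = 0.1523 W/m².
CH₄: 0.036 × (√1734 − √688) = 0.036 × (41.6413 − 26.2298) = 0.036 × 15.4115 = 0.5548 W/m².
Total ΔF = 1.4108 + 0.1523 + 0.5548 = 2.1179 W/m².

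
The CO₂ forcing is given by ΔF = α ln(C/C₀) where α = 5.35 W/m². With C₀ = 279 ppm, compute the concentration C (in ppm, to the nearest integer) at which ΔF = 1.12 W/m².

Set 5.35 ln(C/279) = 1.12, so ln(C/279) = 1.12/5.35 = 0.20935.
Then C/279 = e^0.20935 = 1.23288, giving C = 279 × 1.23288 = 343.97 ppm.

C ≈ 344 ppm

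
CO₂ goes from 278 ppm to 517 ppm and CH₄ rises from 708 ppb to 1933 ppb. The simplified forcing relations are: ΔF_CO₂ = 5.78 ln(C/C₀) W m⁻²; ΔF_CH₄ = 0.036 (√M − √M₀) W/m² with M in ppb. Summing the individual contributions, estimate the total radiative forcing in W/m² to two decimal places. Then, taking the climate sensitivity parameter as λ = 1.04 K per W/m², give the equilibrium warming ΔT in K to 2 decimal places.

CO₂: 5.78 × ln(517/278) = 5.78 × ln(1.85971) = 5.78 × 0.62042 = 3.5860 W/m².
CH₄: 0.036 × (√1933 − √708) = 0.036 × (43.9659 − 26.6083) = 0.036 × 17.3576 = 0.6249 W/m².
Total ΔF = 3.5860 + 0.6249 = 4.2109 W/m².
ΔT = λ ΔF = 1.04 × 4.21 = 4.3784 K.

ΔF = 4.21 W/m²; ΔT = 4.38 K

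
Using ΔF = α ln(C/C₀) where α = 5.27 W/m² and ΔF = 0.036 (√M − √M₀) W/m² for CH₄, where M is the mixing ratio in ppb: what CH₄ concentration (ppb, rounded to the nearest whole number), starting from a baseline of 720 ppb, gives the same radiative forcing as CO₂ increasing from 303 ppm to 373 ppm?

CO₂ forcing: 5.27 × ln(373/303) = 5.27 × 0.207846 = 1.09535 W/m².
Set 0.036(√M − √720) = 1.09535: √M = 1.09535/0.036 + √720 = 30.4264 + 26.8328 = 57.2592.
M = (57.2592)² = 3278.62 ppb.

M ≈ 3279 ppb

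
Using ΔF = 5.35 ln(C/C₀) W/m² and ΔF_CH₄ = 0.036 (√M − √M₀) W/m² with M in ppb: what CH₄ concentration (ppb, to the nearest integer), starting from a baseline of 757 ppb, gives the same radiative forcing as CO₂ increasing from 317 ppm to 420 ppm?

CO₂ forcing: 5.35 × ln(420/317) = 5.35 × 0.281353 = 1.50524 W/m².
Set 0.036(√M − √757) = 1.50524: √M = 1.50524/0.036 + √757 = 41.8122 + 27.5136 = 69.3258.
M = (69.3258)² = 4806.07 ppb.

M ≈ 4806 ppb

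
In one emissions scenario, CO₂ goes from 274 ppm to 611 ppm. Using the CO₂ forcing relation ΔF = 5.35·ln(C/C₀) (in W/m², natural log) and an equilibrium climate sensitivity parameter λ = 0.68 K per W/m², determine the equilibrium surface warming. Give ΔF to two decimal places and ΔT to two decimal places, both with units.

ΔF = 4.29 W/m²; ΔT = 2.92 K

CO₂: 5.35 × ln(611/274) = 5.35 × ln(2.22993) = 5.35 × 0.80197 = 4.2905 W/m².
ΔT = λ ΔF = 0.68 × 4.29 = 2.9172 K.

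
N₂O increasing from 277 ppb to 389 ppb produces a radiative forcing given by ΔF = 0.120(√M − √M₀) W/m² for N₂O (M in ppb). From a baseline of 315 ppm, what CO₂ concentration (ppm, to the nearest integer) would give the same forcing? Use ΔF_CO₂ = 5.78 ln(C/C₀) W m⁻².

C ≈ 336 ppm

N₂O forcing: 0.120 × (√389 − √277) = 0.120 × (19.7231 − 16.6433) = 0.120 × 3.0798 = 0.36958 W/m².
Set 5.78 ln(C/315) = 0.36958: ln(C/315) = 0.36958/5.78 = 0.06394, so C = 315 × e^0.06394 = 315 × 1.06603 = 335.80 ppm.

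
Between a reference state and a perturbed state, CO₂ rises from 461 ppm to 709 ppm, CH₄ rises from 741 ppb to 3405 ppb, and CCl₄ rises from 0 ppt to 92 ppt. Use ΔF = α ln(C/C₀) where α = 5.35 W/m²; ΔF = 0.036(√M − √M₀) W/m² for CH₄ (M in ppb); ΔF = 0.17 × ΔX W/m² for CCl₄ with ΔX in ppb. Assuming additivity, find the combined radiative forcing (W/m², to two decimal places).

ΔF = 3.44 W/m²

CO₂: 5.35 × ln(709/461) = 5.35 × ln(1.53796) = 5.35 × 0.43046 = 2.3030 W/m².
CH₄: 0.036 × (√3405 − √741) = 0.036 × (58.3524 − 27.2213) = 0.036 × 31.1311 = 1.1207 W/m².
CCl₄: Δ = 92 − 0 = 92 ppt = 0.092 ppb; ΔF = 0.17 × 0.092 = 0.0156 W/m².
Total ΔF = 2.3030 + 1.1207 + 0.0156 = 3.4393 W/m².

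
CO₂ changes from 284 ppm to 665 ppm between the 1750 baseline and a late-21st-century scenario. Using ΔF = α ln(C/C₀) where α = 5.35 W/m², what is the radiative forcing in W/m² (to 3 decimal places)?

ΔF = 4.552 W/m²

CO₂: 5.35 × ln(665/284) = 5.35 × ln(2.34155) = 5.35 × 0.85081 = 4.5518 W/m².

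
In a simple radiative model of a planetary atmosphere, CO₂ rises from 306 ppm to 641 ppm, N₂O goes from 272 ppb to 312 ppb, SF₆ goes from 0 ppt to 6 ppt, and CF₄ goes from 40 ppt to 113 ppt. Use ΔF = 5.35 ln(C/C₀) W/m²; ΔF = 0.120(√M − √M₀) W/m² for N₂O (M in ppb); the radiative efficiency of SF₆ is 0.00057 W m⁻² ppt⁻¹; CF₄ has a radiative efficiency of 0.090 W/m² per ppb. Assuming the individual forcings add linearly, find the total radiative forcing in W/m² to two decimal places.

ΔF = 4.11 W/m²

CO₂: 5.35 × ln(641/306) = 5.35 × ln(2.09477) = 5.35 × 0.73944 = 3.9560 W/m².
N₂O: 0.120 × (√312 − √272) = 0.120 × (17.6635 − 16.4924) = 0.120 × 1.1711 = 0.1405 W/m².
SF₆: ΔF = 0.00057 × (6 − 0) = 0.00057 × 6 = 0.0034 W/m².
CF₄: Δ = 113 − 40 = 73 ppt = 0.073 ppb; ΔF = 0.090 × 0.073 = 0.0066 W/m².
Total ΔF = 3.9560 + 0.1405 + 0.0034 + 0.0066 = 4.1065 W/m².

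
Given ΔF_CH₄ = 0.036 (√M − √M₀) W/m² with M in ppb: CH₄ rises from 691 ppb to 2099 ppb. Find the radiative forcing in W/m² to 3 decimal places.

ΔF = 0.703 W/m²

CH₄: 0.036 × (√2099 − √691) = 0.036 × (45.8148 − 26.2869) = 0.036 × 19.5279 = 0.7030 W/m².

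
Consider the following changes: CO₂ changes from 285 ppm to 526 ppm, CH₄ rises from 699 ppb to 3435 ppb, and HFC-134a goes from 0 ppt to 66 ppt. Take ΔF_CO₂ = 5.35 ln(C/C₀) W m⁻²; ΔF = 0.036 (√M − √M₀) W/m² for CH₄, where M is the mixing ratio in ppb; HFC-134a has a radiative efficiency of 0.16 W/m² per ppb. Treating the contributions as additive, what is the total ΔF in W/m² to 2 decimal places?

ΔF = 4.45 W/m²

CO₂: 5.35 × ln(526/285) = 5.35 × ln(1.84561) = 5.35 × 0.61281 = 3.2785 W/m².
CH₄: 0.036 × (√3435 − √699) = 0.036 × (58.6089 − 26.4386) = 0.036 × 32.1703 = 1.1581 W/m².
HFC-134a: Δ = 66 − 0 = 66 ppt = 0.066 ppb; ΔF = 0.16 × 0.066 = 0.0106 W/m².
Total ΔF = 3.2785 + 1.1581 + 0.0106 = 4.4472 W/m².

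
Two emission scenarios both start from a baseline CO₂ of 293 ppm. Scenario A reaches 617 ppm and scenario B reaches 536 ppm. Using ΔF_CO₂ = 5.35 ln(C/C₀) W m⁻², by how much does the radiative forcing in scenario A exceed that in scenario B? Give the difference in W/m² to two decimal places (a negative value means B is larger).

ΔF_A = 5.35 ln(617/293) = 5.35 × 0.74470 = 3.9841 W/m².
ΔF_B = 5.35 ln(536/293) = 5.35 × 0.60396 = 3.2312 W/m².
Difference: 3.9841 − 3.2312 = 0.7529 W/m².

ΔF_A − ΔF_B = 0.75 W/m²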